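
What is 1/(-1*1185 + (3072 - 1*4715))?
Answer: -1/2828 ≈ -0.00035361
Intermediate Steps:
1/(-1*1185 + (3072 - 1*4715)) = 1/(-1185 + (3072 - 4715)) = 1/(-1185 - 1643) = 1/(-2828) = -1/2828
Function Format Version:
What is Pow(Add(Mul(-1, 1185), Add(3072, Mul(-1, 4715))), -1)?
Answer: Rational(-1, 2828) ≈ -0.00035361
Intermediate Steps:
Pow(Add(Mul(-1, 1185), Add(3072, Mul(-1, 4715))), -1) = Pow(Add(-1185, Add(3072, -4715)), -1) = Pow(Add(-1185, -1643), -1) = Pow(-2828, -1) = Rational(-1, 2828)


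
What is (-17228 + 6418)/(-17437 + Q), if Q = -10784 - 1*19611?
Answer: 5405/23916 ≈ 0.22600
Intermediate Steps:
Q = -30395 (Q = -10784 - 19611 = -30395)
(-17228 + 6418)/(-17437 + Q) = (-17228 + 6418)/(-17437 - 30395) = -10810/(-47832) = -10810*(-1/47832) = 5405/23916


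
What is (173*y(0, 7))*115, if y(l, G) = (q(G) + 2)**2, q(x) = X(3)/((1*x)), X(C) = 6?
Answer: 7958000/49 ≈ 1.6241e+5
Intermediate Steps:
q(x) = 6/x (q(x) = 6/((1*x)) = 6/x)
y(l, G) = (2 + 6/G)**2 (y(l, G) = (6/G + 2)**2 = (2 + 6/G)**2)
(173*y(0, 7))*115 = (173*(4*(3 + 7)**2/7**2))*115 = (173*(4*(1/49)*10**2))*115 = (173*(4*(1/49)*100))*115 = (173*(400/49))*115 = (69200/49)*115 = 7958000/49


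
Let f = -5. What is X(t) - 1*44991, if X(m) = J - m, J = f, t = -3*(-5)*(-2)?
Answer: -44966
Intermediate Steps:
t = -30 (t = 15*(-2) = -30)
J = -5
X(m) = -5 - m
X(t) - 1*44991 = (-5 - 1*(-30)) - 1*44991 = (-5 + 30) - 44991 = 25 - 44991 = -44966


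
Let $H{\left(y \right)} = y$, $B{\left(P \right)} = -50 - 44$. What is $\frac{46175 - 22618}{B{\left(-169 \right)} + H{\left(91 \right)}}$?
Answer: $- \frac{23557}{3} \approx -7852.3$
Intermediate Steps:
$B{\left(P \right)} = -94$ ($B{\left(P \right)} = -50 - 44 = -94$)
$\frac{46175 - 22618}{B{\left(-169 \right)} + H{\left(91 \right)}} = \frac{46175 - 22618}{-94 + 91} = \frac{23557}{-3} = 23557 \left(- \frac{1}{3}\right) = - \frac{23557}{3}$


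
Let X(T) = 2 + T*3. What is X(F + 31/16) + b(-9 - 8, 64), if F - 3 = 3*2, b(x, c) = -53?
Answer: -291/16 ≈ -18.188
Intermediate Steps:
F = 9 (F = 3 + 3*2 = 3 + 6 = 9)
X(T) = 2 + 3*T
X(F + 31/16) + b(-9 - 8, 64) = (2 + 3*(9 + 31/16)) - 53 = (2 + 3*(175/16)) - 53 = (2 + 525/16) - 53 = 557/16 - 53 = -291/16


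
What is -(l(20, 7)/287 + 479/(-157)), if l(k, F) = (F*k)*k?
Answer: -43161/6437 ≈ -6.7051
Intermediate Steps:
l(k, F) = F*k²
-(l(20, 7)/287 + 479/(-157)) = -((7*20²)/287 + 479/(-157)) = -((7*400)*(1/287) + 479*(-1/157)) = -(2800*(1/287) - 479/157) = -(400/41 - 479/157) = -1*43161/6437 = -43161/6437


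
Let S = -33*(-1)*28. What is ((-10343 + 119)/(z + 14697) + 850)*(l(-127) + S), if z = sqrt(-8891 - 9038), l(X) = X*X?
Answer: 1564327241614058/108009869 + 87174936*I*sqrt(17929)/108009869 ≈ 1.4483e+7 + 108.07*I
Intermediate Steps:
l(X) = X**2
z = I*sqrt(17929) (z = sqrt(-17929) = I*sqrt(17929) ≈ 133.9*I)
S = 924 (S = 33*28 = 924)
((-10343 + 119)/(z + 14697) + 850)*(l(-127) + S) = ((-10343 + 119)/(I*sqrt(17929) + 14697) + 850)*((-127)**2 + 924) = (-10224/(14697 + I*sqrt(17929)) + 850)*(16129 + 924) = (850 - 10224/(14697 + I*sqrt(17929)))*17053 = 14495050 - 174349872/(14697 + I*sqrt(17929))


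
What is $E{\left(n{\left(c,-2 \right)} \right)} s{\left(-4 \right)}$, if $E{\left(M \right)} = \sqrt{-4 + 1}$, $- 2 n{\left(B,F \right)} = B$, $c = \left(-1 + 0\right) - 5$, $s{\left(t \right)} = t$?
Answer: $- 4 i \sqrt{3} \approx - 6.9282 i$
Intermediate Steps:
$c = -6$ ($c = -1 - 5 = -6$)
$n{\left(B,F \right)} = - \frac{B}{2}$
$E{\left(M \right)} = i \sqrt{3}$ ($E{\left(M \right)} = \sqrt{-3} = i \sqrt{3}$)
$E{\left(n{\left(c,-2 \right)} \right)} s{\left(-4 \right)} = i \sqrt{3} \left(-4\right) = - 4 i \sqrt{3}$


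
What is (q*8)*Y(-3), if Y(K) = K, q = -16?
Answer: 384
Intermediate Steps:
(q*8)*Y(-3) = -16*8*(-3) = -128*(-3) = 384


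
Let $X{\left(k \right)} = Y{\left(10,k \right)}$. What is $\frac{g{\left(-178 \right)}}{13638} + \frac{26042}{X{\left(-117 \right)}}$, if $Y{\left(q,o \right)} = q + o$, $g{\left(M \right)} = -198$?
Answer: $- \frac{59196997}{243211} \approx -243.4$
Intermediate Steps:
$Y{\left(q,o \right)} = o + q$
$X{\left(k \right)} = 10 + k$ ($X{\left(k \right)} = k + 10 = 10 + k$)
$\frac{g{\left(-178 \right)}}{13638} + \frac{26042}{X{\left(-117 \right)}} = - \frac{198}{13638} + \frac{26042}{10 - 117} = \left(-198\right) \frac{1}{13638} + \frac{26042}{-107} = - \frac{33}{2273} + 26042 \left(- \frac{1}{107}\right) = - \frac{33}{2273} - \frac{26042}{107} = - \frac{59196997}{243211}$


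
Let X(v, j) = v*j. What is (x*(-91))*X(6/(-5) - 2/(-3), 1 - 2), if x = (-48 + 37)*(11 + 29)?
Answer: 64064/3 ≈ 21355.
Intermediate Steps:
x = -440 (x = -11*40 = -440)
X(v, j) = j*v
(x*(-91))*X(6/(-5) - 2/(-3), 1 - 2) = (-440*(-91))*((1 - 2)*(6/(-5) - 2/(-3))) = 40040*(-(6*(-⅕) - 2*(-⅓))) = 40040*(-(-6/5 + ⅔)) = 40040*(-1*(-8/15)) = 40040*(8/15) = 64064/3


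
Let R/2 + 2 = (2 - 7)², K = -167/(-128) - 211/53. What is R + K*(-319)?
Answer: 6104147/6784 ≈ 899.79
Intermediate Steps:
K = -18157/6784 (K = -167*(-1/128) - 211*1/53 = 167/128 - 211/53 = -18157/6784 ≈ -2.6764)
R = 46 (R = -4 + 2*(2 - 7)² = -4 + 2*(-5)² = -4 + 2*25 = -4 + 50 = 46)
R + K*(-319) = 46 - 18157/6784*(-319) = 46 + 5792083/6784 = 6104147/6784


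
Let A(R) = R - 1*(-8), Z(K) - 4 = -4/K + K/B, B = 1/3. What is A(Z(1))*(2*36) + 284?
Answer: 1076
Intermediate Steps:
B = ⅓ (B = 1*(⅓) = ⅓ ≈ 0.33333)
Z(K) = 4 - 4/K + 3*K (Z(K) = 4 + (-4/K + K/(⅓)) = 4 + (-4/K + K*3) = 4 + (-4/K + 3*K) = 4 - 4/K + 3*K)
A(R) = 8 + R (A(R) = R + 8 = 8 + R)
A(Z(1))*(2*36) + 284 = (8 + (4 - 4/1 + 3*1))*(2*36) + 284 = (8 + (4 - 4*1 + 3))*72 + 284 = (8 + (4 - 4 + 3))*72 + 284 = (8 + 3)*72 + 284 = 11*72 + 284 = 792 + 284 = 1076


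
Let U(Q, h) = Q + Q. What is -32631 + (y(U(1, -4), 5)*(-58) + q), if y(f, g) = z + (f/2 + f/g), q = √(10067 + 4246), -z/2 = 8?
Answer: -158921/5 + √14313 ≈ -31665.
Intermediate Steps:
z = -16 (z = -2*8 = -16)
q = √14313 ≈ 119.64
U(Q, h) = 2*Q
y(f, g) = -16 + f/2 + f/g (y(f, g) = -16 + (f/2 + f/g) = -16 + f/2 + f/g)
-32631 + (y(U(1, -4), 5)*(-58) + q) = -32631 + ((-16 + (2*1)/2 + (2*1)/5)*(-58) + √14313) = -32631 + ((-16 + (½)*2 + 2*(⅕))*(-58) + √14313) = -32631 + ((-16 + 1 + ⅖)*(-58) + √14313) = -32631 + (-73/5*(-58) + √14313) = -32631 + (4234/5 + √14313) = -158921/5 + √14313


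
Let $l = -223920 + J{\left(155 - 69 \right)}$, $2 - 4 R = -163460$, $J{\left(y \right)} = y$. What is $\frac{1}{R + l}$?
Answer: $- \frac{2}{365937} \approx -5.4654 \cdot 10^{-6}$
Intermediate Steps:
$R = \frac{81731}{2}$ ($R = \frac{1}{2} - -40865 = \frac{1}{2} + 40865 = \frac{81731}{2} \approx 40866.0$)
$l = -223834$ ($l = -223920 + \left(155 - 69\right) = -223920 + 86 = -223834$)
$\frac{1}{R + l} = \frac{1}{\frac{81731}{2} - 223834} = \frac{1}{- \frac{365937}{2}} = - \frac{2}{365937}$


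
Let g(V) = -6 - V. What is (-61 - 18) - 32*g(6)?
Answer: 305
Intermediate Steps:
(-61 - 18) - 32*g(6) = (-61 - 18) - 32*(-6 - 1*6) = -79 - 32*(-6 - 6) = -79 - 32*(-12) = -79 + 384 = 305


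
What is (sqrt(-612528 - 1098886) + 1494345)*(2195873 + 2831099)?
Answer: 7512030473340 + 5026972*I*sqrt(1711414) ≈ 7.512e+12 + 6.5763e+9*I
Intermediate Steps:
(sqrt(-612528 - 1098886) + 1494345)*(2195873 + 2831099) = (sqrt(-1711414) + 1494345)*5026972 = (I*sqrt(1711414) + 1494345)*5026972 = (1494345 + I*sqrt(1711414))*5026972 = 7512030473340 + 5026972*I*sqrt(1711414)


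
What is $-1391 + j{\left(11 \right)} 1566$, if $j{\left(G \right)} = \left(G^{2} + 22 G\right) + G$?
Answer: $584293$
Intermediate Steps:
$j{\left(G \right)} = G^{2} + 23 G$
$-1391 + j{\left(11 \right)} 1566 = -1391 + 11 \left(23 + 11\right) 1566 = -1391 + 11 \cdot 34 \cdot 1566 = -1391 + 374 \cdot 1566 = -1391 + 585684 = 584293$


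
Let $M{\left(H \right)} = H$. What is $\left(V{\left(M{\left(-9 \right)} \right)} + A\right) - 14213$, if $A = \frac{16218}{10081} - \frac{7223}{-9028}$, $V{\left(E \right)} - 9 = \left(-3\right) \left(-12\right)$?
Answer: $- \frac{75836965521}{5353604} \approx -14166.0$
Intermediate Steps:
$V{\left(E \right)} = 45$ ($V{\left(E \right)} = 9 - -36 = 9 + 36 = 45$)
$A = \frac{12895951}{5353604}$ ($A = 16218 \cdot \frac{1}{10081} - - \frac{7223}{9028} = \frac{954}{593} + \frac{7223}{9028} = \frac{12895951}{5353604} \approx 2.4088$)
$\left(V{\left(M{\left(-9 \right)} \right)} + A\right) - 14213 = \left(45 + \frac{12895951}{5353604}\right) - 14213 = \frac{253808131}{5353604} - 14213 = - \frac{75836965521}{5353604}$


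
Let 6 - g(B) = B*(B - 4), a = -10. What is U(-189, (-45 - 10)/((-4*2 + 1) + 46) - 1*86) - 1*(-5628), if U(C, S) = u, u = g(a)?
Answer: 5494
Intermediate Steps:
g(B) = 6 - B*(-4 + B) (g(B) = 6 - B*(B - 4) = 6 - B*(-4 + B))
u = -134 (u = 6 - 1*(-10)² + 4*(-10) = 6 - 1*100 - 40 = 6 - 100 - 40 = -134)
U(C, S) = -134
U(-189, (-45 - 10)/((-4*2 + 1) + 46) - 1*86) - 1*(-5628) = -134 - 1*(-5628) = -134 + 5628 = 5494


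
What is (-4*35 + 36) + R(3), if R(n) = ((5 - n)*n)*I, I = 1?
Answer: -98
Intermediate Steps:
R(n) = n*(5 - n) (R(n) = ((5 - n)*n)*1 = (n*(5 - n))*1 = n*(5 - n))
(-4*35 + 36) + R(3) = (-4*35 + 36) + 3*(5 - 1*3) = (-140 + 36) + 3*(5 - 3) = -104 + 3*2 = -104 + 6 = -98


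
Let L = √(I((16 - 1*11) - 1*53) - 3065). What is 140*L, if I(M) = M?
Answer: 140*I*√3113 ≈ 7811.2*I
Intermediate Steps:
L = I*√3113 (L = √(((16 - 1*11) - 1*53) - 3065) = √(((16 - 11) - 53) - 3065) = √((5 - 53) - 3065) = √(-48 - 3065) = √(-3113) = I*√3113 ≈ 55.794*I)
140*L = 140*(I*√3113) = 140*I*√3113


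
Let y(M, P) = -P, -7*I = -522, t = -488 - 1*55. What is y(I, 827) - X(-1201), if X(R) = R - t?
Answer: -169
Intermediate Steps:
t = -543 (t = -488 - 55 = -543)
I = 522/7 (I = -1/7*(-522) = 522/7 ≈ 74.571)
X(R) = 543 + R (X(R) = R - 1*(-543) = R + 543 = 543 + R)
y(I, 827) - X(-1201) = -1*827 - (543 - 1201) = -827 - 1*(-658) = -827 + 658 = -169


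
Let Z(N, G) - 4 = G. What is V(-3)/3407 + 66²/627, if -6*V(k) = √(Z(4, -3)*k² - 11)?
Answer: 132/19 - I*√2/20442 ≈ 6.9474 - 6.9182e-5*I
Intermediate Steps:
Z(N, G) = 4 + G
V(k) = -√(-11 + k²)/6 (V(k) = -√((4 - 3)*k² - 11)/6 = -√(1*k² - 11)/6 = -√(k² - 11)/6 = -√(-11 + k²)/6)
V(-3)/3407 + 66²/627 = -√(-11 + (-3)²)/6/3407 + 66²/627 = -√(-11 + 9)/6*(1/3407) + 4356*(1/627) = -I*√2/6*(1/3407) + 132/19 = -I*√2/20442 + 132/19 = 132/19 - I*√2/20442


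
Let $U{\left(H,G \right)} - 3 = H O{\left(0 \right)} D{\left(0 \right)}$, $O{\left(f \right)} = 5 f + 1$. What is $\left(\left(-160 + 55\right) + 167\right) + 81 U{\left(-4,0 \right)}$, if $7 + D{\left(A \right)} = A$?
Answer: $2573$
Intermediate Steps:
$D{\left(A \right)} = -7 + A$
$O{\left(f \right)} = 1 + 5 f$
$U{\left(H,G \right)} = 3 - 7 H$ ($U{\left(H,G \right)} = 3 + H \left(1 + 5 \cdot 0\right) \left(-7 + 0\right) = 3 + H \left(1 + 0\right) \left(-7\right) = 3 + H 1 \left(-7\right) = 3 + H \left(-7\right) = 3 - 7 H$)
$\left(\left(-160 + 55\right) + 167\right) + 81 U{\left(-4,0 \right)} = \left(\left(-160 + 55\right) + 167\right) + 81 \left(3 - -28\right) = \left(-105 + 167\right) + 81 \left(3 + 28\right) = 62 + 81 \cdot 31 = 62 + 2511 = 2573$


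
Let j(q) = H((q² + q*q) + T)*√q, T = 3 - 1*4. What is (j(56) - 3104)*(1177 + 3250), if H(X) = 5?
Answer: -13741408 + 44270*√14 ≈ -1.3576e+7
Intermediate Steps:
T = -1 (T = 3 - 4 = -1)
j(q) = 5*√q
(j(56) - 3104)*(1177 + 3250) = (5*√56 - 3104)*(1177 + 3250) = (5*(2*√14) - 3104)*4427 = (10*√14 - 3104)*4427 = (-3104 + 10*√14)*4427 = -13741408 + 44270*√14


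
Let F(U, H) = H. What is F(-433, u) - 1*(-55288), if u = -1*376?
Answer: 54912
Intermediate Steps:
u = -376
F(-433, u) - 1*(-55288) = -376 - 1*(-55288) = -376 + 55288 = 54912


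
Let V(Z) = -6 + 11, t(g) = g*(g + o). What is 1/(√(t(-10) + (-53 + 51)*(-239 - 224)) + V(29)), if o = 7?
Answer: -5/931 + 2*√239/931 ≈ 0.027840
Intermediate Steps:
t(g) = g*(7 + g) (t(g) = g*(g + 7) = g*(7 + g))
V(Z) = 5
1/(√(t(-10) + (-53 + 51)*(-239 - 224)) + V(29)) = 1/(√(-10*(7 - 10) + (-53 + 51)*(-239 - 224)) + 5) = 1/(√(-10*(-3) - 2*(-463)) + 5) = 1/(√(30 + 926) + 5) = 1/(√956 + 5) = 1/(2*√239 + 5) = 1/(5 + 2*√239)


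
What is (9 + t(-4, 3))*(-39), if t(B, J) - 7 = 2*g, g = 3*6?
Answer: -2028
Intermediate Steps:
g = 18
t(B, J) = 43 (t(B, J) = 7 + 2*18 = 7 + 36 = 43)
(9 + t(-4, 3))*(-39) = (9 + 43)*(-39) = 52*(-39) = -2028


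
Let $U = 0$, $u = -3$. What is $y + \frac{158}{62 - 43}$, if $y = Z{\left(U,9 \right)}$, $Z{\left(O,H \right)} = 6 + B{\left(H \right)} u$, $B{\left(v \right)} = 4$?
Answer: $\frac{44}{19} \approx 2.3158$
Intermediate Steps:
$Z{\left(O,H \right)} = -6$ ($Z{\left(O,H \right)} = 6 + 4 \left(-3\right) = 6 - 12 = -6$)
$y = -6$
$y + \frac{158}{62 - 43} = -6 + \frac{158}{62 - 43} = -6 + \frac{158}{19} = \frac{44}{19}$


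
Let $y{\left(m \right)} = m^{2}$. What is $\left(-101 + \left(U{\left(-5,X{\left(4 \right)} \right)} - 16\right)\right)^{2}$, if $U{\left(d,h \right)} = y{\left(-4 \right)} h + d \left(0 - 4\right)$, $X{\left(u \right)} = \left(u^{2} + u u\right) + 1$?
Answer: $185761$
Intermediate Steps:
$X{\left(u \right)} = 1 + 2 u^{2}$ ($X{\left(u \right)} = \left(u^{2} + u^{2}\right) + 1 = 2 u^{2} + 1 = 1 + 2 u^{2}$)
$U{\left(d,h \right)} = - 4 d + 16 h$ ($U{\left(d,h \right)} = \left(-4\right)^{2} h + d \left(0 - 4\right) = 16 h + d \left(-4\right) = 16 h - 4 d = - 4 d + 16 h$)
$\left(-101 + \left(U{\left(-5,X{\left(4 \right)} \right)} - 16\right)\right)^{2} = \left(-101 - \left(-4 - 16 \left(1 + 2 \cdot 4^{2}\right)\right)\right)^{2} = \left(-101 - \left(-4 - 16 \left(1 + 2 \cdot 16\right)\right)\right)^{2} = \left(-101 - \left(-4 - 16 \left(1 + 32\right)\right)\right)^{2} = \left(-101 + \left(\left(20 + 16 \cdot 33\right) - 16\right)\right)^{2} = \left(-101 + \left(\left(20 + 528\right) - 16\right)\right)^{2} = \left(-101 + \left(548 - 16\right)\right)^{2} = \left(-101 + 532\right)^{2} = 431^{2} = 185761$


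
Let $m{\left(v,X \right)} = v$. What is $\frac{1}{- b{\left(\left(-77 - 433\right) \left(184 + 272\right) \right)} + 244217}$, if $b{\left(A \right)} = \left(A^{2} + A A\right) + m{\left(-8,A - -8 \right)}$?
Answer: $- \frac{1}{108168062975} \approx -9.2449 \cdot 10^{-12}$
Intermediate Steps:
$b{\left(A \right)} = -8 + 2 A^{2}$ ($b{\left(A \right)} = \left(A^{2} + A A\right) - 8 = \left(A^{2} + A^{2}\right) - 8 = 2 A^{2} - 8 = -8 + 2 A^{2}$)
$\frac{1}{- b{\left(\left(-77 - 433\right) \left(184 + 272\right) \right)} + 244217} = \frac{1}{- (-8 + 2 \left(\left(-77 - 433\right) \left(184 + 272\right)\right)^{2}) + 244217} = \frac{1}{- (-8 + 2 \left(\left(-510\right) 456\right)^{2}) + 244217} = \frac{1}{- (-8 + 2 \left(-232560\right)^{2}) + 244217} = \frac{1}{- (-8 + 2 \cdot 54084153600) + 244217} = \frac{1}{- (-8 + 108168307200) + 244217} = \frac{1}{\left(-1\right) 108168307192 + 244217} = \frac{1}{-108168307192 + 244217} = \frac{1}{-108168062975} = - \frac{1}{108168062975}$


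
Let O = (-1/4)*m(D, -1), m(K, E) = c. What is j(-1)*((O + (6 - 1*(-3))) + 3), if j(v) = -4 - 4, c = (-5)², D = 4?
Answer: -46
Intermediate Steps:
c = 25
j(v) = -8
m(K, E) = 25
O = -25/4 (O = -1/4*25 = -1*¼*25 = -¼*25 = -25/4 ≈ -6.2500)
j(-1)*((O + (6 - 1*(-3))) + 3) = -8*((-25/4 + (6 - 1*(-3))) + 3) = -8*((-25/4 + (6 + 3)) + 3) = -8*((-25/4 + 9) + 3) = -8*(11/4 + 3) = -8*23/4 = -46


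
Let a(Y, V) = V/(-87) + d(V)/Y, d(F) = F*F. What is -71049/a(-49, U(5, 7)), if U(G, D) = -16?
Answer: 302881887/21488 ≈ 14095.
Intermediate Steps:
d(F) = F²
a(Y, V) = -V/87 + V²/Y (a(Y, V) = V/(-87) + V²/Y = V*(-1/87) + V²/Y = -V/87 + V²/Y)
-71049/a(-49, U(5, 7)) = -71049/(-1/87*(-16) + (-16)²/(-49)) = -71049/(16/87 + 256*(-1/49)) = -71049/(16/87 - 256/49) = -71049/(-21488/4263) = -71049*(-4263/21488) = 302881887/21488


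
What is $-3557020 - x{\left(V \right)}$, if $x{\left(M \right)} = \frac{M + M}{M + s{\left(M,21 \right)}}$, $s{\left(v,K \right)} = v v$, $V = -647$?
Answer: $- \frac{1148917459}{323} \approx -3.557 \cdot 10^{6}$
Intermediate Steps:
$s{\left(v,K \right)} = v^{2}$
$x{\left(M \right)} = \frac{2 M}{M + M^{2}}$ ($x{\left(M \right)} = \frac{M + M}{M + M^{2}} = \frac{2 M}{M + M^{2}}$)
$-3557020 - x{\left(V \right)} = -3557020 - \frac{2}{1 - 647} = -3557020 - \frac{2}{-646} = -3557020 - 2 \left(- \frac{1}{646}\right) = -3557020 - - \frac{1}{323} = -3557020 + \frac{1}{323} = - \frac{1148917459}{323}$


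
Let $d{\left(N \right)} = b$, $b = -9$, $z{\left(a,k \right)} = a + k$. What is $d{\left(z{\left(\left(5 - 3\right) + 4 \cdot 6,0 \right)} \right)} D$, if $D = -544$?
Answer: $4896$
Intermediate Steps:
$d{\left(N \right)} = -9$
$d{\left(z{\left(\left(5 - 3\right) + 4 \cdot 6,0 \right)} \right)} D = \left(-9\right) \left(-544\right) = 4896$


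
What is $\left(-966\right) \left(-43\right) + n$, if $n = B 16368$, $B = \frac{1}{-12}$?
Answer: $40174$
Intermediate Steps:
$B = - \frac{1}{12} \approx -0.083333$
$n = -1364$ ($n = \left(- \frac{1}{12}\right) 16368 = -1364$)
$\left(-966\right) \left(-43\right) + n = \left(-966\right) \left(-43\right) - 1364 = 41538 - 1364 = 40174$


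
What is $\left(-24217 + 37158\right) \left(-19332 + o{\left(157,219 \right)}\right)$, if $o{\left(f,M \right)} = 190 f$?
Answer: $135854618$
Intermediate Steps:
$\left(-24217 + 37158\right) \left(-19332 + o{\left(157,219 \right)}\right) = \left(-24217 + 37158\right) \left(-19332 + 190 \cdot 157\right) = 12941 \left(-19332 + 29830\right) = 12941 \cdot 10498 = 135854618$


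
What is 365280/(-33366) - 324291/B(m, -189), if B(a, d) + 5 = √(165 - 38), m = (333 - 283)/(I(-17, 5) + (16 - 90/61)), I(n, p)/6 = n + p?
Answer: -3007707005/189074 - 108097*√127/34 ≈ -51737.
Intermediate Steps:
I(n, p) = 6*n + 6*p (I(n, p) = 6*(n + p) = 6*n + 6*p)
m = -1525/1753 (m = (333 - 283)/((6*(-17) + 6*5) + (16 - 90/61)) = 50/((-102 + 30) + (16 - 90*1/61)) = 50/(-72 + (16 - 90/61)) = 50/(-72 + 886/61) = 50/(-3506/61) = 50*(-61/3506) = -1525/1753 ≈ -0.86994)
B(a, d) = -5 + √127 (B(a, d) = -5 + √(165 - 38) = -5 + √127)
365280/(-33366) - 324291/B(m, -189) = 365280/(-33366) - 324291/(-5 + √127) = 365280*(-1/33366) - 324291/(-5 + √127) = -60880/5561 - 324291/(-5 + √127)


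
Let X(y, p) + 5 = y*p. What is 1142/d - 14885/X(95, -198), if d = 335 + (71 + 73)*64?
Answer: 32730673/35940413 ≈ 0.91069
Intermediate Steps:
d = 9551 (d = 335 + 144*64 = 335 + 9216 = 9551)
X(y, p) = -5 + p*y (X(y, p) = -5 + y*p = -5 + p*y)
1142/d - 14885/X(95, -198) = 1142/9551 - 14885/(-5 - 198*95) = 1142*(1/9551) - 14885/(-5 - 18810) = 1142/9551 - 14885/(-18815) = 1142/9551 - 14885*(-1/18815) = 1142/9551 + 2977/3763 = 32730673/35940413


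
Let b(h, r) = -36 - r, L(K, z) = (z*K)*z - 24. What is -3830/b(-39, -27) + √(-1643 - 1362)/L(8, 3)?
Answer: 3830/9 + I*√3005/48 ≈ 425.56 + 1.142*I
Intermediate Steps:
L(K, z) = -24 + K*z² (L(K, z) = (K*z)*z - 24 = K*z² - 24 = -24 + K*z²)
-3830/b(-39, -27) + √(-1643 - 1362)/L(8, 3) = -3830/(-36 - 1*(-27)) + √(-1643 - 1362)/(-24 + 8*3²) = -3830/(-36 + 27) + √(-3005)/(-24 + 8*9) = -3830/(-9) + (I*√3005)/(-24 + 72) = -3830*(-⅑) + (I*√3005)/48 = 3830/9 + (I*√3005)*(1/48) = 3830/9 + I*√3005/48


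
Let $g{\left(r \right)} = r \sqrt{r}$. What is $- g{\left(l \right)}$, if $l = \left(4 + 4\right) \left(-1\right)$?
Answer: $16 i \sqrt{2} \approx 22.627 i$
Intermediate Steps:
$l = -8$ ($l = 8 \left(-1\right) = -8$)
$g{\left(r \right)} = r^{\frac{3}{2}}$
$- g{\left(l \right)} = - \left(-8\right)^{\frac{3}{2}} = - \left(-16\right) i \sqrt{2} = 16 i \sqrt{2}$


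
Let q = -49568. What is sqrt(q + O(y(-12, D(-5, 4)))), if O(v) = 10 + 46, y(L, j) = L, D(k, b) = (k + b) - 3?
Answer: 2*I*sqrt(12378) ≈ 222.51*I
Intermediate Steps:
D(k, b) = -3 + b + k (D(k, b) = (b + k) - 3 = -3 + b + k)
O(v) = 56
sqrt(q + O(y(-12, D(-5, 4)))) = sqrt(-49568 + 56) = sqrt(-49512) = 2*I*sqrt(12378)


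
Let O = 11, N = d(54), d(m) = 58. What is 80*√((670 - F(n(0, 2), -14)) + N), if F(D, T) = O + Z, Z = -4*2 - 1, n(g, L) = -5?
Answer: 880*√6 ≈ 2155.6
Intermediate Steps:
N = 58
Z = -9 (Z = -8 - 1 = -9)
F(D, T) = 2 (F(D, T) = 11 - 9 = 2)
80*√((670 - F(n(0, 2), -14)) + N) = 80*√((670 - 1*2) + 58) = 80*√((670 - 2) + 58) = 80*√(668 + 58) = 80*√726 = 80*(11*√6) = 880*√6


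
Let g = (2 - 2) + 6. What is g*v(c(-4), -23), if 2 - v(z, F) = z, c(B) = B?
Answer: 36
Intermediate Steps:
v(z, F) = 2 - z
g = 6 (g = 0 + 6 = 6)
g*v(c(-4), -23) = 6*(2 - 1*(-4)) = 6*(2 + 4) = 6*6 = 36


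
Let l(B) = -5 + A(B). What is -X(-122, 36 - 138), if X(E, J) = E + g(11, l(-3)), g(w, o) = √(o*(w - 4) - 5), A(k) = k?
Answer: 122 - I*√61 ≈ 122.0 - 7.8102*I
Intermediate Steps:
l(B) = -5 + B
g(w, o) = √(-5 + o*(-4 + w)) (g(w, o) = √(o*(-4 + w) - 5) = √(-5 + o*(-4 + w)))
X(E, J) = E + I*√61 (X(E, J) = E + √(-5 - 4*(-5 - 3) + (-5 - 3)*11) = E + √(-5 - 4*(-8) - 8*11) = E + √(-5 + 32 - 88) = E + √(-61) = E + I*√61)
-X(-122, 36 - 138) = -(-122 + I*√61) = 122 - I*√61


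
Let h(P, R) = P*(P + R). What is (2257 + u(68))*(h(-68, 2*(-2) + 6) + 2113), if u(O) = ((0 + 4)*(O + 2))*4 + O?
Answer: 22740445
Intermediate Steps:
u(O) = 32 + 17*O (u(O) = (4*(2 + O))*4 + O = (8 + 4*O)*4 + O = (32 + 16*O) + O = 32 + 17*O)
(2257 + u(68))*(h(-68, 2*(-2) + 6) + 2113) = (2257 + (32 + 17*68))*(-68*(-68 + (2*(-2) + 6)) + 2113) = (2257 + (32 + 1156))*(-68*(-68 + (-4 + 6)) + 2113) = (2257 + 1188)*(-68*(-68 + 2) + 2113) = 3445*(-68*(-66) + 2113) = 3445*(4488 + 2113) = 3445*6601 = 22740445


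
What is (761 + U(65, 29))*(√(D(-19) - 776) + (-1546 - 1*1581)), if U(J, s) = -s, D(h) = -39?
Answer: -2288964 + 732*I*√815 ≈ -2.289e+6 + 20897.0*I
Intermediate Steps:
(761 + U(65, 29))*(√(D(-19) - 776) + (-1546 - 1*1581)) = (761 - 1*29)*(√(-39 - 776) + (-1546 - 1*1581)) = (761 - 29)*(√(-815) + (-1546 - 1581)) = 732*(I*√815 - 3127) = 732*(-3127 + I*√815) = -2288964 + 732*I*√815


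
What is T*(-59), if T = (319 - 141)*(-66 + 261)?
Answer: -2047890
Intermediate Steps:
T = 34710 (T = 178*195 = 34710)
T*(-59) = 34710*(-59) = -2047890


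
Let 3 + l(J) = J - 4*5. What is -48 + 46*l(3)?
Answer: -968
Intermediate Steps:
l(J) = -23 + J (l(J) = -3 + (J - 4*5) = -3 + (J - 20) = -3 + (-20 + J) = -23 + J)
-48 + 46*l(3) = -48 + 46*(-23 + 3) = -48 + 46*(-20) = -48 - 920 = -968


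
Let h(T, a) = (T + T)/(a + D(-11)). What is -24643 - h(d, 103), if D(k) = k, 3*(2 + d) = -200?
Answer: -1700264/69 ≈ -24642.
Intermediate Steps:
d = -206/3 (d = -2 + (⅓)*(-200) = -2 - 200/3 = -206/3 ≈ -68.667)
h(T, a) = 2*T/(-11 + a) (h(T, a) = (T + T)/(a - 11) = (2*T)/(-11 + a) = 2*T/(-11 + a))
-24643 - h(d, 103) = -24643 - 2*(-206)/(3*(-11 + 103)) = -24643 - 2*(-206)/(3*92) = -24643 - 1*(-103/69) = -24643 + 103/69 = -1700264/69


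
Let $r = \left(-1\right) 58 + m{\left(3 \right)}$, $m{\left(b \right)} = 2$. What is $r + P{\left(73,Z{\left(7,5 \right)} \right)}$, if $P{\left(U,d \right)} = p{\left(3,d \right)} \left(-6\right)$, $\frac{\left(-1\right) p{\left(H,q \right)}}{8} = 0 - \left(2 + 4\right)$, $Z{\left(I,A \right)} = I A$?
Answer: $-344$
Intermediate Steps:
$Z{\left(I,A \right)} = A I$
$p{\left(H,q \right)} = 48$ ($p{\left(H,q \right)} = - 8 \left(0 - \left(2 + 4\right)\right) = - 8 \left(0 - 6\right) = \left(-8\right) \left(-6\right) = 48$)
$P{\left(U,d \right)} = -288$ ($P{\left(U,d \right)} = 48 \left(-6\right) = -288$)
$r = -56$ ($r = \left(-1\right) 58 + 2 = -58 + 2 = -56$)
$r + P{\left(73,Z{\left(7,5 \right)} \right)} = -56 - 288 = -344$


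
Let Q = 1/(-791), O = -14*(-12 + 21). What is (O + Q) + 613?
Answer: 385216/791 ≈ 487.00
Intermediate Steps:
O = -126 (O = -14*9 = -126)
Q = -1/791 ≈ -0.0012642
(O + Q) + 613 = (-126 - 1/791) + 613 = -99667/791 + 613 = 385216/791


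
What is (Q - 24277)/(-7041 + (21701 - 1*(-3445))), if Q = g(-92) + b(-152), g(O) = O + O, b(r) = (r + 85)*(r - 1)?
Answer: -2842/3621 ≈ -0.78487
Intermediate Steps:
b(r) = (-1 + r)*(85 + r) (b(r) = (85 + r)*(-1 + r) = (-1 + r)*(85 + r))
g(O) = 2*O
Q = 10067 (Q = 2*(-92) + (-85 + (-152)**2 + 84*(-152)) = -184 + (-85 + 23104 - 12768) = -184 + 10251 = 10067)
(Q - 24277)/(-7041 + (21701 - 1*(-3445))) = (10067 - 24277)/(-7041 + (21701 - 1*(-3445))) = -14210/(-7041 + (21701 + 3445)) = -14210/(-7041 + 25146) = -14210/18105 = -14210*1/18105 = -2842/3621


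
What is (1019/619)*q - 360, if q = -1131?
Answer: -1375329/619 ≈ -2221.9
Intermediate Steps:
(1019/619)*q - 360 = (1019/619)*(-1131) - 360 = -1152489/619 - 360 = -1375329/619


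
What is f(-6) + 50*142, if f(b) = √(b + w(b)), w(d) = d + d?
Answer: 7100 + 3*I*√2 ≈ 7100.0 + 4.2426*I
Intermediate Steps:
w(d) = 2*d
f(b) = √3*√b (f(b) = √(b + 2*b) = √(3*b) = √3*√b)
f(-6) + 50*142 = √3*√(-6) + 50*142 = √3*(I*√6) + 7100 = 3*I*√2 + 7100 = 7100 + 3*I*√2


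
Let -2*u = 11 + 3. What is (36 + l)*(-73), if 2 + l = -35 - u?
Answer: -438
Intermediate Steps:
u = -7 (u = -(11 + 3)/2 = -½*14 = -7)
l = -30 (l = -2 + (-35 - 1*(-7)) = -2 + (-35 + 7) = -2 - 28 = -30)
(36 + l)*(-73) = (36 - 30)*(-73) = 6*(-73) = -438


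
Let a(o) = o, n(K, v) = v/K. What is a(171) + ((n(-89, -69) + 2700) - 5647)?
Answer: -246995/89 ≈ -2775.2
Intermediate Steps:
a(171) + ((n(-89, -69) + 2700) - 5647) = 171 + ((-69/(-89) + 2700) - 5647) = 171 + ((-69*(-1/89) + 2700) - 5647) = 171 + ((69/89 + 2700) - 5647) = 171 + (240369/89 - 5647) = 171 - 262214/89 = -246995/89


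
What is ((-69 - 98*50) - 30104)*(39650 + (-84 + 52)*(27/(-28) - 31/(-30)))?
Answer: -48669843438/35 ≈ -1.3906e+9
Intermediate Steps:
((-69 - 98*50) - 30104)*(39650 + (-84 + 52)*(27/(-28) - 31/(-30))) = ((-69 - 4900) - 30104)*(39650 - 32*(27*(-1/28) - 31*(-1/30))) = (-4969 - 30104)*(39650 - 32*(-27/28 + 31/30)) = -35073*(39650 - 32*29/420) = -35073*(39650 - 232/105) = -35073*4163018/105 = -48669843438/35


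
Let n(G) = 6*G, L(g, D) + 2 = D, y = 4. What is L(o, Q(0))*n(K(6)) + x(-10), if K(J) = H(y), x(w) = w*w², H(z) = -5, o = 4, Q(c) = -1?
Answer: -910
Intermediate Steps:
L(g, D) = -2 + D
x(w) = w³
K(J) = -5
L(o, Q(0))*n(K(6)) + x(-10) = (-2 - 1)*(6*(-5)) + (-10)³ = -3*(-30) - 1000 = 90 - 1000 = -910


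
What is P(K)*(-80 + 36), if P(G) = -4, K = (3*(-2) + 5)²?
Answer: 176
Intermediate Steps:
K = 1 (K = (-6 + 5)² = (-1)² = 1)
P(K)*(-80 + 36) = -4*(-80 + 36) = -4*(-44) = 176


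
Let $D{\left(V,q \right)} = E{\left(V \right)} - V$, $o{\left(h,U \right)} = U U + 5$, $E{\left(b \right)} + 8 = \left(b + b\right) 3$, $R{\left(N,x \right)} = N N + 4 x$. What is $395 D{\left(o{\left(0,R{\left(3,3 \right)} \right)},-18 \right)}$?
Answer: $877690$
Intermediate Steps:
$R{\left(N,x \right)} = N^{2} + 4 x$
$E{\left(b \right)} = -8 + 6 b$ ($E{\left(b \right)} = -8 + \left(b + b\right) 3 = -8 + 2 b 3 = -8 + 6 b$)
$o{\left(h,U \right)} = 5 + U^{2}$ ($o{\left(h,U \right)} = U^{2} + 5 = 5 + U^{2}$)
$D{\left(V,q \right)} = -8 + 5 V$ ($D{\left(V,q \right)} = \left(-8 + 6 V\right) - V = -8 + 5 V$)
$395 D{\left(o{\left(0,R{\left(3,3 \right)} \right)},-18 \right)} = 395 \left(-8 + 5 \left(5 + \left(3^{2} + 4 \cdot 3\right)^{2}\right)\right) = 395 \left(-8 + 5 \left(5 + \left(9 + 12\right)^{2}\right)\right) = 395 \left(-8 + 5 \left(5 + 21^{2}\right)\right) = 395 \left(-8 + 5 \left(5 + 441\right)\right) = 395 \left(-8 + 5 \cdot 446\right) = 395 \left(-8 + 2230\right) = 395 \cdot 2222 = 877690$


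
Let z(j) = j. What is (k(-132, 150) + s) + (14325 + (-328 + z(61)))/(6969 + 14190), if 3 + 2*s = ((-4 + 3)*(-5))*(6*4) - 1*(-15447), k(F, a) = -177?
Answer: 17880917/2351 ≈ 7605.7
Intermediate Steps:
s = 7782 (s = -3/2 + (((-4 + 3)*(-5))*(6*4) - 1*(-15447))/2 = -3/2 + (-1*(-5)*24 + 15447)/2 = -3/2 + (5*24 + 15447)/2 = -3/2 + (120 + 15447)/2 = -3/2 + (½)*15567 = -3/2 + 15567/2 = 7782)
(k(-132, 150) + s) + (14325 + (-328 + z(61)))/(6969 + 14190) = (-177 + 7782) + (14325 + (-328 + 61))/(6969 + 14190) = 7605 + (14325 - 267)/21159 = 7605 + 14058*(1/21159) = 7605 + 1562/2351 = 17880917/2351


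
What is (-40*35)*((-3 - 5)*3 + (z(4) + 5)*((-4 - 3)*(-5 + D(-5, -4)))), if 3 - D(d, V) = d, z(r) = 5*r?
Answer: 768600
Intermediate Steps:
D(d, V) = 3 - d
(-40*35)*((-3 - 5)*3 + (z(4) + 5)*((-4 - 3)*(-5 + D(-5, -4)))) = (-40*35)*((-3 - 5)*3 + (5*4 + 5)*((-4 - 3)*(-5 + (3 - 1*(-5))))) = -1400*(-8*3 + (20 + 5)*(-7*(-5 + (3 + 5)))) = -1400*(-24 + 25*(-7*(-5 + 8))) = -1400*(-24 + 25*(-7*3)) = -1400*(-24 + 25*(-21)) = -1400*(-24 - 525) = -1400*(-549) = 768600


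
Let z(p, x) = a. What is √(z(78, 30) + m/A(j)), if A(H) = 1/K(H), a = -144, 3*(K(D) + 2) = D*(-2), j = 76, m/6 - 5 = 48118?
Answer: 6*I*√422417 ≈ 3899.6*I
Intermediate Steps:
m = 288738 (m = 30 + 6*48118 = 30 + 288708 = 288738)
K(D) = -2 - 2*D/3 (K(D) = -2 + (D*(-2))/3 = -2 + (-2*D)/3 = -2 - 2*D/3)
z(p, x) = -144
A(H) = 1/(-2 - 2*H/3)
√(z(78, 30) + m/A(j)) = √(-144 + 288738/((-3/(6 + 2*76)))) = √(-144 + 288738/((-3/(6 + 152)))) = √(-144 + 288738/((-3/158))) = √(-144 + 288738/((-3*1/158))) = √(-144 + 288738/(-3/158)) = √(-144 + 288738*(-158/3)) = √(-144 - 15206868) = √(-15207012) = 6*I*√422417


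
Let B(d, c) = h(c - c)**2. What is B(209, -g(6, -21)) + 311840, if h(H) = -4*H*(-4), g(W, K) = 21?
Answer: 311840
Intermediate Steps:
h(H) = 16*H
B(d, c) = 0 (B(d, c) = (16*(c - c))**2 = (16*0)**2 = 0**2 = 0)
B(209, -g(6, -21)) + 311840 = 0 + 311840 = 311840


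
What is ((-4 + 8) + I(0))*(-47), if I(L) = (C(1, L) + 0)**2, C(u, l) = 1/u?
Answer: -235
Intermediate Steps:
I(L) = 1 (I(L) = (1/1 + 0)**2 = (1 + 0)**2 = 1**2 = 1)
((-4 + 8) + I(0))*(-47) = ((-4 + 8) + 1)*(-47) = (4 + 1)*(-47) = 5*(-47) = -235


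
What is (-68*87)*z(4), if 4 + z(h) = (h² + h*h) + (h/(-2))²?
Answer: -189312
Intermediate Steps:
z(h) = -4 + 9*h²/4 (z(h) = -4 + ((h² + h*h) + (h/(-2))²) = -4 + ((h² + h²) + (h*(-½))²) = -4 + (2*h² + (-h/2)²) = -4 + (2*h² + h²/4) = -4 + 9*h²/4)
(-68*87)*z(4) = (-68*87)*(-4 + (9/4)*4²) = -5916*(-4 + (9/4)*16) = -5916*(-4 + 36) = -5916*32 = -189312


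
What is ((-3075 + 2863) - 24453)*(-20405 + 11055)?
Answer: 230617750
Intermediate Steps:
((-3075 + 2863) - 24453)*(-20405 + 11055) = (-212 - 24453)*(-9350) = -24665*(-9350) = 230617750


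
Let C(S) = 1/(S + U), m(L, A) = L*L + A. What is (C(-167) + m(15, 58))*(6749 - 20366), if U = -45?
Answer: -816951915/212 ≈ -3.8535e+6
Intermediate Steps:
m(L, A) = A + L² (m(L, A) = L² + A = A + L²)
C(S) = 1/(-45 + S) (C(S) = 1/(S - 45) = 1/(-45 + S))
(C(-167) + m(15, 58))*(6749 - 20366) = (1/(-45 - 167) + (58 + 15²))*(6749 - 20366) = (1/(-212) + (58 + 225))*(-13617) = (-1/212 + 283)*(-13617) = (59995/212)*(-13617) = -816951915/212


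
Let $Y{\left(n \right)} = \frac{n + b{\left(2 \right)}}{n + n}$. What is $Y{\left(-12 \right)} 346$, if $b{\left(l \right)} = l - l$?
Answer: $173$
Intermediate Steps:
$b{\left(l \right)} = 0$
$Y{\left(n \right)} = \frac{1}{2}$ ($Y{\left(n \right)} = \frac{n + 0}{n + n} = \frac{n}{2 n} = n \frac{1}{2 n} = \frac{1}{2}$)
$Y{\left(-12 \right)} 346 = \frac{1}{2} \cdot 346 = 173$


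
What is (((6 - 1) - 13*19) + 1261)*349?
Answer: 355631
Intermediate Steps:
(((6 - 1) - 13*19) + 1261)*349 = ((5 - 247) + 1261)*349 = (-242 + 1261)*349 = 1019*349 = 355631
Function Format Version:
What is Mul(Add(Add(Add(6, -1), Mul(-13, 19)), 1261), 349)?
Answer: 355631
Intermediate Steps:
Mul(Add(Add(Add(6, -1), Mul(-13, 19)), 1261), 349) = Mul(Add(Add(5, -247), 1261), 349) = Mul(Add(-242, 1261), 349) = Mul(1019, 349) = 355631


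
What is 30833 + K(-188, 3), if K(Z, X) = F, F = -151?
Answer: 30682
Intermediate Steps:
K(Z, X) = -151
30833 + K(-188, 3) = 30833 - 151 = 30682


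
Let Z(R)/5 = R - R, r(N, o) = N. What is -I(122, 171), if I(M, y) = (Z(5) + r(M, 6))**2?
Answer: -14884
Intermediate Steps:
Z(R) = 0 (Z(R) = 5*(R - R) = 5*0 = 0)
I(M, y) = M**2 (I(M, y) = (0 + M)**2 = M**2)
-I(122, 171) = -1*122**2 = -1*14884 = -14884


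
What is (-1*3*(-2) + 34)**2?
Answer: 1600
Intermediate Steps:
(-1*3*(-2) + 34)**2 = (-3*(-2) + 34)**2 = (6 + 34)**2 = 40**2 = 1600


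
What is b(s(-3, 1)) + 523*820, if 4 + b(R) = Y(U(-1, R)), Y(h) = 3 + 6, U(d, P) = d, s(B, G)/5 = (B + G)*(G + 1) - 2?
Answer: 428865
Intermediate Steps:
s(B, G) = -10 + 5*(1 + G)*(B + G) (s(B, G) = 5*((B + G)*(G + 1) - 2) = 5*((B + G)*(1 + G) - 2) = 5*((1 + G)*(B + G) - 2) = 5*(-2 + (1 + G)*(B + G)) = -10 + 5*(1 + G)*(B + G))
Y(h) = 9
b(R) = 5 (b(R) = -4 + 9 = 5)
b(s(-3, 1)) + 523*820 = 5 + 523*820 = 5 + 428860 = 428865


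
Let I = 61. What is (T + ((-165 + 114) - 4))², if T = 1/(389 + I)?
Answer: 612513001/202500 ≈ 3024.8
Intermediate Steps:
T = 1/450 (T = 1/(389 + 61) = 1/450 ≈ 0.0022222)
(T + ((-165 + 114) - 4))² = (1/450 + ((-165 + 114) - 4))² = (1/450 + (-51 - 4))² = (1/450 - 55)² = (-24749/450)² = 612513001/202500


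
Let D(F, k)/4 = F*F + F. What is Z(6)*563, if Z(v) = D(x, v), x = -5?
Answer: 45040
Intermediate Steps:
D(F, k) = 4*F + 4*F² (D(F, k) = 4*(F*F + F) = 4*(F² + F) = 4*(F + F²) = 4*F + 4*F²)
Z(v) = 80 (Z(v) = 4*(-5)*(1 - 5) = 4*(-5)*(-4) = 80)
Z(6)*563 = 80*563 = 45040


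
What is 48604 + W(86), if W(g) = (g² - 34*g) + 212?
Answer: 53288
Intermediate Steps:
W(g) = 212 + g² - 34*g
48604 + W(86) = 48604 + (212 + 86² - 34*86) = 48604 + (212 + 7396 - 2924) = 48604 + 4684 = 53288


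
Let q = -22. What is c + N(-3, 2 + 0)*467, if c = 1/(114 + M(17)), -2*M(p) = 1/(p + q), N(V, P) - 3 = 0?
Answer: 1598551/1141 ≈ 1401.0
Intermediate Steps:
N(V, P) = 3 (N(V, P) = 3 + 0 = 3)
M(p) = -1/(2*(-22 + p)) (M(p) = -1/(2*(p - 22)) = -1/(2*(-22 + p)))
c = 10/1141 (c = 1/(114 - 1/(-44 + 2*17)) = 1/(114 - 1/(-44 + 34)) = 1/(114 - 1/(-10)) = 1/(114 - 1*(-⅒)) = 1/(114 + ⅒) = 1/(1141/10) = 10/1141 ≈ 0.0087642)
c + N(-3, 2 + 0)*467 = 10/1141 + 3*467 = 10/1141 + 1401 = 1598551/1141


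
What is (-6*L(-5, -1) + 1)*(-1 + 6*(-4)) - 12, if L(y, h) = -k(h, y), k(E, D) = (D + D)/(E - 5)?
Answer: -287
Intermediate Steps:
k(E, D) = 2*D/(-5 + E) (k(E, D) = (2*D)/(-5 + E) = 2*D/(-5 + E))
L(y, h) = -2*y/(-5 + h)
(-6*L(-5, -1) + 1)*(-1 + 6*(-4)) - 12 = (-(-12)*(-5)/(-5 - 1) + 1)*(-1 + 6*(-4)) - 12 = (-(-12)*(-5)/(-6) + 1)*(-1 - 24) - 12 = (-(-12)*(-5)*(-1)/6 + 1)*(-25) - 12 = (-6*(-5/3) + 1)*(-25) - 12 = (10 + 1)*(-25) - 12 = 11*(-25) - 12 = -275 - 12 = -287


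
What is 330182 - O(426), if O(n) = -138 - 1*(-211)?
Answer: 330109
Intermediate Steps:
O(n) = 73 (O(n) = -138 + 211 = 73)
330182 - O(426) = 330182 - 1*73 = 330182 - 73 = 330109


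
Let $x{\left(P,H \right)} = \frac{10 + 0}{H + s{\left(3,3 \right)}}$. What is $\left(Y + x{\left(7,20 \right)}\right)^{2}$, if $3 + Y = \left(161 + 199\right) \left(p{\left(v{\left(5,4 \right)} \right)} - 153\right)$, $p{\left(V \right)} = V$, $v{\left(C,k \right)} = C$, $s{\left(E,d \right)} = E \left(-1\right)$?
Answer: $\frac{820475451601}{289} \approx 2.839 \cdot 10^{9}$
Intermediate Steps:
$s{\left(E,d \right)} = - E$
$Y = -53283$ ($Y = -3 + \left(161 + 199\right) \left(5 - 153\right) = -3 + 360 \left(-148\right) = -3 - 53280 = -53283$)
$x{\left(P,H \right)} = \frac{10}{-3 + H}$ ($x{\left(P,H \right)} = \frac{10 + 0}{H - 3} = \frac{10}{H - 3} = \frac{10}{-3 + H}$)
$\left(Y + x{\left(7,20 \right)}\right)^{2} = \left(-53283 + \frac{10}{-3 + 20}\right)^{2} = \left(-53283 + \frac{10}{17}\right)^{2} = \left(- \frac{905801}{17}\right)^{2} = \frac{820475451601}{289}$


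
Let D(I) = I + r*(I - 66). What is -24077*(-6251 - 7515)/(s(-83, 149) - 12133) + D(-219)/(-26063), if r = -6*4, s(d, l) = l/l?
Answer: -4319252414419/158098158 ≈ -27320.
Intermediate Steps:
s(d, l) = 1
r = -24
D(I) = 1584 - 23*I (D(I) = I - 24*(I - 66) = I - 24*(-66 + I) = I + (1584 - 24*I) = 1584 - 23*I)
-24077*(-6251 - 7515)/(s(-83, 149) - 12133) + D(-219)/(-26063) = -24077*(-6251 - 7515)/(1 - 12133) + (1584 - 23*(-219))/(-26063) = -24077/((-12132/(-13766))) + (1584 + 5037)*(-1/26063) = -24077/((-12132*(-1/13766))) + 6621*(-1/26063) = -24077/6066/6883 - 6621/26063 = -24077*6883/6066 - 6621/26063 = -165721991/6066 - 6621/26063 = -4319252414419/158098158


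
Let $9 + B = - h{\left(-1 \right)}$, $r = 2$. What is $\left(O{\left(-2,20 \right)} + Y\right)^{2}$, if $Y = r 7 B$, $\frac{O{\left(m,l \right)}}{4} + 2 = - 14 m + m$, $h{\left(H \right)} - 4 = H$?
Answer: $5184$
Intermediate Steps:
$h{\left(H \right)} = 4 + H$
$O{\left(m,l \right)} = -8 - 52 m$ ($O{\left(m,l \right)} = -8 + 4 \left(- 14 m + m\right) = -8 + 4 \left(- 13 m\right) = -8 - 52 m$)
$B = -12$ ($B = -9 - \left(4 - 1\right) = -9 - 3 = -12$)
$Y = -168$ ($Y = 2 \cdot 7 \left(-12\right) = 14 \left(-12\right) = -168$)
$\left(O{\left(-2,20 \right)} + Y\right)^{2} = \left(\left(-8 - -104\right) - 168\right)^{2} = \left(\left(-8 + 104\right) - 168\right)^{2} = \left(96 - 168\right)^{2} = \left(-72\right)^{2} = 5184$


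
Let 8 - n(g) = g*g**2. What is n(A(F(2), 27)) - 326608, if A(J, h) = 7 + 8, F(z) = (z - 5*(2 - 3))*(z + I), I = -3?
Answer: -329975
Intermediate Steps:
F(z) = (-3 + z)*(5 + z) (F(z) = (z - 5*(2 - 3))*(z - 3) = (z - 5*(-1))*(-3 + z) = (z + 5)*(-3 + z) = (5 + z)*(-3 + z) = (-3 + z)*(5 + z))
A(J, h) = 15
n(g) = 8 - g**3 (n(g) = 8 - g*g**2 = 8 - g**3)
n(A(F(2), 27)) - 326608 = (8 - 1*15**3) - 326608 = (8 - 1*3375) - 326608 = (8 - 3375) - 326608 = -3367 - 326608 = -329975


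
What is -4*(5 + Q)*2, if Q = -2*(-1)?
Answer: -56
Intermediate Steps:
Q = 2
-4*(5 + Q)*2 = -4*(5 + 2)*2 = -4*7*2 = -28*2 = -56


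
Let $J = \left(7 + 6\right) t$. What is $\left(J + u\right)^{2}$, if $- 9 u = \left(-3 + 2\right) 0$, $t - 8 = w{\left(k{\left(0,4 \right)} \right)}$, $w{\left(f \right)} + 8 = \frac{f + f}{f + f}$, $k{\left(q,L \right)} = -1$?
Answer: $169$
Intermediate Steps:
$w{\left(f \right)} = -7$ ($w{\left(f \right)} = -8 + \frac{f + f}{f + f} = -8 + \frac{2 f}{2 f} = -8 + 2 f \frac{1}{2 f} = -8 + 1 = -7$)
$t = 1$ ($t = 8 - 7 = 1$)
$u = 0$ ($u = - \frac{\left(-3 + 2\right) 0}{9} = - \frac{\left(-1\right) 0}{9} = \left(- \frac{1}{9}\right) 0 = 0$)
$J = 13$ ($J = \left(7 + 6\right) 1 = 13 \cdot 1 = 13$)
$\left(J + u\right)^{2} = \left(13 + 0\right)^{2} = 13^{2} = 169$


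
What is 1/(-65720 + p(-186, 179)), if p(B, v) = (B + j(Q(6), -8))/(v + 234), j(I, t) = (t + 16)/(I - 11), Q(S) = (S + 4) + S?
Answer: -2065/135712722 ≈ -1.5216e-5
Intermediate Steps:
Q(S) = 4 + 2*S (Q(S) = (4 + S) + S = 4 + 2*S)
j(I, t) = (16 + t)/(-11 + I)
p(B, v) = (8/5 + B)/(234 + v) (p(B, v) = (B + (16 - 8)/(-11 + (4 + 2*6)))/(v + 234) = (B + 8/(-11 + (4 + 12)))/(234 + v) = (B + 8/(-11 + 16))/(234 + v) = (B + 8/5)/(234 + v) = (8/5 + B)/(234 + v))
1/(-65720 + p(-186, 179)) = 1/(-65720 + (8/5 - 186)/(234 + 179)) = 1/(-65720 - 922/5/413) = 1/(-65720 + (1/413)*(-922/5)) = 1/(-65720 - 922/2065) = 1/(-135712722/2065) = -2065/135712722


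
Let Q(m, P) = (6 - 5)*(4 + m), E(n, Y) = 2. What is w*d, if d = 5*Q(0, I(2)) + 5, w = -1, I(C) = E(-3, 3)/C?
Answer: -25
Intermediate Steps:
I(C) = 2/C
Q(m, P) = 4 + m (Q(m, P) = 1*(4 + m) = 4 + m)
w = -1 (w = -1*1 = -1)
d = 25 (d = 5*(4 + 0) + 5 = 5*4 + 5 = 20 + 5 = 25)
w*d = -1*25 = -25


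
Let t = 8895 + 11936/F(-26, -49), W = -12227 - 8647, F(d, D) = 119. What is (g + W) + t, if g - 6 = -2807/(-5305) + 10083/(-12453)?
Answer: -4444743541331/374357935 ≈ -11873.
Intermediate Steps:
W = -20874
g = 125948082/22021055 (g = 6 + (-2807/(-5305) + 10083/(-12453)) = 6 + (-2807*(-1/5305) + 10083*(-1/12453)) = 6 + (2807/5305 - 3361/4151) = 6 - 6178248/22021055 = 125948082/22021055 ≈ 5.7194)
t = 1070441/119 (t = 8895 + 11936/119 = 1070441/119 ≈ 8995.3)
(g + W) + t = (125948082/22021055 - 20874) + 1070441/119 = -459541553988/22021055 + 1070441/119 = -4444743541331/374357935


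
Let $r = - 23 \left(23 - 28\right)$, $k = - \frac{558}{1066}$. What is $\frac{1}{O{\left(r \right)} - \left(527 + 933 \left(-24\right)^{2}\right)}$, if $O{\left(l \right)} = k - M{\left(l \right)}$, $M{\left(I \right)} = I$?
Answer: $- \frac{533}{286780929} \approx -1.8586 \cdot 10^{-6}$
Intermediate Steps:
$k = - \frac{279}{533}$ ($k = \left(-558\right) \frac{1}{1066} = - \frac{279}{533} \approx -0.52345$)
$r = 115$ ($r = \left(-23\right) \left(-5\right) = 115$)
$O{\left(l \right)} = - \frac{279}{533} - l$
$\frac{1}{O{\left(r \right)} - \left(527 + 933 \left(-24\right)^{2}\right)} = \frac{1}{\left(- \frac{279}{533} - 115\right) - \left(527 + 933 \left(-24\right)^{2}\right)} = \frac{1}{\left(- \frac{279}{533} - 115\right) - 537935} = \frac{1}{- \frac{61574}{533} - 537935} = \frac{1}{- \frac{286780929}{533}} = - \frac{533}{286780929}$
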